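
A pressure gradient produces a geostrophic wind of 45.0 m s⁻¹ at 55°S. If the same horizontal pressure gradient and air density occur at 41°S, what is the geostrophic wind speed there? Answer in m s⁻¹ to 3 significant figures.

With the same pressure gradient and density, V_g ∝ 1/f ∝ 1/sin φ.
V₂ = V₁ · sin φ₁ / sin φ₂ = 45.0 × sin 55° / sin 41°
V₂ = 45.0 × 0.8192/0.6561 = 56.2 m s⁻¹

56.2 m s⁻¹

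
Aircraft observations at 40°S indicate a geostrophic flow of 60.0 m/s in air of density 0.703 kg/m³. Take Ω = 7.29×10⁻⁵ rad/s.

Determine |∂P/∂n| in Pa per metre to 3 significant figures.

Coriolis parameter at 40°S:
f = 2Ω sin φ = 2 × 7.29×10⁻⁵ × sin 40° = 9.37×10⁻⁵ s⁻¹
Geostrophic balance rearranged: |∂P/∂n| = f ρ V_g
|∂P/∂n| = 9.37×10⁻⁵ × 0.703 × 60.0 = 3.95×10⁻³ Pa/m

3.95×10⁻³ Pa/m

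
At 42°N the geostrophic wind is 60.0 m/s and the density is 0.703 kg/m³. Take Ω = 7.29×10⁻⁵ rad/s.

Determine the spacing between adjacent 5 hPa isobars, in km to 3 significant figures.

122 km

Coriolis parameter at 42°N:
f = 2Ω sin φ = 2 × 7.29×10⁻⁵ × sin 42° = 9.76×10⁻⁵ s⁻¹
Geostrophic balance rearranged: |∂P/∂n| = f ρ V_g
|∂P/∂n| = 9.76×10⁻⁵ × 0.703 × 60.0 = 4.12×10⁻³ Pa/m
Isobar spacing: Δn = ΔP/|∂P/∂n| = 500 Pa / 4.12×10⁻³ Pa/m = 121505 m ≈ 122 km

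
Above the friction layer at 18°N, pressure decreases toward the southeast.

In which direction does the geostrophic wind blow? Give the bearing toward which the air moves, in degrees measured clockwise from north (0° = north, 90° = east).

225°

The pressure-gradient force points toward the southeast (bearing 135°).
Geostrophic balance: in the Northern Hemisphere the Coriolis force deflects motion to the right, so the geostrophic wind blows 90° to the right of the pressure-gradient force (low pressure on the left).
Rotating 135° by 90° clockwise gives 225° — the wind blows toward the southwest.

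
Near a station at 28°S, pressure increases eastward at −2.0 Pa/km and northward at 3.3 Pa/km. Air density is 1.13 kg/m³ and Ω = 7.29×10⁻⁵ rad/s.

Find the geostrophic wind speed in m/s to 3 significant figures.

49.9 m/s

Coriolis parameter at 28°S:
f = 2Ω sin φ = 2 × 7.29×10⁻⁵ × sin 28° = 6.84×10⁻⁵ s⁻¹
In the Southern Hemisphere f is negative: f = −6.84×10⁻⁵ s⁻¹.
Component geostrophic relations (x east, y north):
u_g = −(1/(fρ)) ∂P/∂y,  v_g = (1/(fρ)) ∂P/∂x
u_g = −(3.3×10⁻³)/(−6.84×10⁻⁵ × 1.13) = 42.7 m/s;  v_g = (−2.0×10⁻³)/(−6.84×10⁻⁵ × 1.13) = 25.9 m/s
|V_g| = √(u_g² + v_g²) = 49.9 m/s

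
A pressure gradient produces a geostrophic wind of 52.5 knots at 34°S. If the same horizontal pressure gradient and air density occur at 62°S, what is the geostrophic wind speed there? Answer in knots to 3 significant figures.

33.2 knots

With the same pressure gradient and density, V_g ∝ 1/f ∝ 1/sin φ.
V₂ = V₁ · sin φ₁ / sin φ₂ = 52.5 × sin 34° / sin 62°
V₂ = 52.5 × 0.5592/0.8829 = 33.2 knots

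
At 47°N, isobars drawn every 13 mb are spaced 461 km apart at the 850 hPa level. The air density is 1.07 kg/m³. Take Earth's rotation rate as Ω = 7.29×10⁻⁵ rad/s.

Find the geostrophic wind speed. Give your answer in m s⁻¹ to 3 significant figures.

Coriolis parameter at 47°N:
f = 2Ω sin φ = 2 × 7.29×10⁻⁵ × sin 47° = 1.07×10⁻⁴ s⁻¹
Pressure gradient: |∂P/∂n| = 1300 Pa / 461000 m = 2.82×10⁻³ Pa/m
Geostrophic balance (pressure-gradient force = Coriolis force):
V_g = (1/(fρ)) |∂P/∂n| = 2.82×10⁻³ / (1.07×10⁻⁴ × 1.07) = 24.7 m/s

24.7 m s⁻¹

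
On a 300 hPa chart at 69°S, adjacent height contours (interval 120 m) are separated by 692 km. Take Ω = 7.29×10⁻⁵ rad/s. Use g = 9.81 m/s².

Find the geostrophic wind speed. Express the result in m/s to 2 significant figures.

Coriolis parameter at 69°S:
f = 2Ω sin φ = 2 × 7.29×10⁻⁵ × sin 69° = 1.36×10⁻⁴ s⁻¹
Height gradient: |∂Z/∂n| = 120 m / 692000 m = 1.73×10⁻⁴
On a pressure surface, geostrophic balance gives V_g = (g/f)|∂Z/∂n|:
V_g = 9.81 × 1.73×10⁻⁴ / 1.36×10⁻⁴ = 12.5 m/s

12 m/s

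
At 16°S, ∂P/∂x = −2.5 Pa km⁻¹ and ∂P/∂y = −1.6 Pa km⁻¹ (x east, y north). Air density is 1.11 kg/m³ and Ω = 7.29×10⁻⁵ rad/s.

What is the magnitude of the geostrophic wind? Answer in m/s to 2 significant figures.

Coriolis parameter at 16°S:
f = 2Ω sin φ = 2 × 7.29×10⁻⁵ × sin 16° = 4.02×10⁻⁵ s⁻¹
In the Southern Hemisphere f is negative: f = −4.02×10⁻⁵ s⁻¹.
Component geostrophic relations (x east, y north):
u_g = −(1/(fρ)) ∂P/∂y,  v_g = (1/(fρ)) ∂P/∂x
u_g = −(−1.6×10⁻³)/(−4.02×10⁻⁵ × 1.11) = −35.9 m/s;  v_g = (−2.5×10⁻³)/(−4.02×10⁻⁵ × 1.11) = 56.0 m/s
|V_g| = √(u_g² + v_g²) = 66.5 m/s

67 m/s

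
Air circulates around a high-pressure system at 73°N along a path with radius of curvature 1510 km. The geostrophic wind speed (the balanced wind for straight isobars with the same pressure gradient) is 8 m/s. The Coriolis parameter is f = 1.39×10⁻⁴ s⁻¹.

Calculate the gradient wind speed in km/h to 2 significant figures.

30 km/h

Around a high, pressure-gradient force acts outward with centrifugal, so Coriolis balances both:
fV = (1/ρ)|∂P/∂n| + V²/R  →  V² − fR·V + fR·V_g = 0
With fR = 1.39×10⁻⁴ × 1510×10³ m = 210 m/s:
V = [fR − √((fR)² − 4 fR V_g)]/2 = [210 − √(210² − 4×210×8)]/2 = 8.33 m/s
Supergeostrophic (V > V_g = 8 m/s), as expected around a high.
Converting: 8.33 m/s × 3.6 = 30 km/h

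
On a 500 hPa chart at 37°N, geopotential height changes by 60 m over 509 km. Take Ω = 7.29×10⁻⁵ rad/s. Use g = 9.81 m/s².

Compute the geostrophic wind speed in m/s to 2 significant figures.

13 m/s

Coriolis parameter at 37°N:
f = 2Ω sin φ = 2 × 7.29×10⁻⁵ × sin 37° = 8.77×10⁻⁵ s⁻¹
Height gradient: |∂Z/∂n| = 60 m / 509000 m = 1.18×10⁻⁴
On a pressure surface, geostrophic balance gives V_g = (g/f)|∂Z/∂n|:
V_g = 9.81 × 1.18×10⁻⁴ / 8.77×10⁻⁵ = 13.2 m/s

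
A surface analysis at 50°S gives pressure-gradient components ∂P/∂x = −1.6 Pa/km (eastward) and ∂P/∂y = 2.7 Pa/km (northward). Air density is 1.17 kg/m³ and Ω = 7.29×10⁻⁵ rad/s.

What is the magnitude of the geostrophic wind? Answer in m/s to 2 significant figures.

24 m/s

Coriolis parameter at 50°S:
f = 2Ω sin φ = 2 × 7.29×10⁻⁵ × sin 50° = 1.12×10⁻⁴ s⁻¹
In the Southern Hemisphere f is negative: f = −1.12×10⁻⁴ s⁻¹.
Component geostrophic relations (x east, y north):
u_g = −(1/(fρ)) ∂P/∂y,  v_g = (1/(fρ)) ∂P/∂x
u_g = −(2.7×10⁻³)/(−1.12×10⁻⁴ × 1.17) = 20.7 m/s;  v_g = (−1.6×10⁻³)/(−1.12×10⁻⁴ × 1.17) = 12.2 m/s
|V_g| = √(u_g² + v_g²) = 24.0 m/s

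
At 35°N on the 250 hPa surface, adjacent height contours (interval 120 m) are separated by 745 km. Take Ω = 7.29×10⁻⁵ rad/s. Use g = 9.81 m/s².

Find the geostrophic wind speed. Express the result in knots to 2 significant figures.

Coriolis parameter at 35°N:
f = 2Ω sin φ = 2 × 7.29×10⁻⁵ × sin 35° = 8.36×10⁻⁵ s⁻¹
Height gradient: |∂Z/∂n| = 120 m / 745000 m = 1.61×10⁻⁴
On a pressure surface, geostrophic balance gives V_g = (g/f)|∂Z/∂n|:
V_g = 9.81 × 1.61×10⁻⁴ / 8.36×10⁻⁵ = 18.9 m/s
Converting: 18.9 m/s × 1.944 = 37 knots

37 knots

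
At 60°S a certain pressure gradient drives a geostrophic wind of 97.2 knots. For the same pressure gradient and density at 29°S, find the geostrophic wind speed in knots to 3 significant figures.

174 knots

With the same pressure gradient and density, V_g ∝ 1/f ∝ 1/sin φ.
V₂ = V₁ · sin φ₁ / sin φ₂ = 97.2 × sin 60° / sin 29°
V₂ = 97.2 × 0.8660/0.4848 = 174 knots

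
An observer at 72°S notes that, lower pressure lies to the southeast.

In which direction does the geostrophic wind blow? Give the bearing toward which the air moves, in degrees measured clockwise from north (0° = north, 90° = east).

045°

The pressure-gradient force points toward the southeast (bearing 135°).
Geostrophic balance: in the Southern Hemisphere the Coriolis force deflects motion to the left, so the geostrophic wind blows 90° to the left of the pressure-gradient force (low pressure on the right).
Rotating 135° by 90° counterclockwise gives 045° — the wind blows toward the northeast.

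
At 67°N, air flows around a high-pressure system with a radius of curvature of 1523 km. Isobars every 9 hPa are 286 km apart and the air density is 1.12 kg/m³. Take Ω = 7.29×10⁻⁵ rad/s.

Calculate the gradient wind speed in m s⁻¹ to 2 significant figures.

24 m s⁻¹

Coriolis parameter at 67°N:
f = 2Ω sin φ = 2 × 7.29×10⁻⁵ × sin 67° = 1.34×10⁻⁴ s⁻¹
Pressure gradient: |∂P/∂n| = 900 Pa / 286000 m = 3.15×10⁻³ Pa/m
Geostrophic speed: V_g = |∂P/∂n|/(fρ) = 3.15×10⁻³/(1.34×10⁻⁴ × 1.12) = 20.9 m/s
Around a high, pressure-gradient force acts outward with centrifugal, so Coriolis balances both:
fV = (1/ρ)|∂P/∂n| + V²/R  →  V² − fR·V + fR·V_g = 0
With fR = 1.34×10⁻⁴ × 1523×10³ m = 204 m/s:
V = [fR − √((fR)² − 4 fR V_g)]/2 = [204 − √(204² − 4×204×20.9)]/2 = 23.7 m/s
Supergeostrophic (V > V_g = 20.9 m/s), as expected around a high.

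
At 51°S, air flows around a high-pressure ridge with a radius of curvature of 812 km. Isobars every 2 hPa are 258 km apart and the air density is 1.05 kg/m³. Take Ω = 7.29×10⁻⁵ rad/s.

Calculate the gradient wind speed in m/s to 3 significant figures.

7.06 m/s

Coriolis parameter at 51°S:
f = 2Ω sin φ = 2 × 7.29×10⁻⁵ × sin 51° = 1.13×10⁻⁴ s⁻¹
Pressure gradient: |∂P/∂n| = 200 Pa / 258000 m = 7.75×10⁻⁴ Pa/m
Geostrophic speed: V_g = |∂P/∂n|/(fρ) = 7.75×10⁻⁴/(1.13×10⁻⁴ × 1.05) = 6.52 m/s
Around a high, pressure-gradient force acts outward with centrifugal, so Coriolis balances both:
fV = (1/ρ)|∂P/∂n| + V²/R  →  V² − fR·V + fR·V_g = 0
With fR = 1.13×10⁻⁴ × 812×10³ m = 92.0 m/s:
V = [fR − √((fR)² − 4 fR V_g)]/2 = [92.0 − √(92.0² − 4×92.0×6.52)]/2 = 7.06 m/s
Supergeostrophic (V > V_g = 6.52 m/s), as expected around a high.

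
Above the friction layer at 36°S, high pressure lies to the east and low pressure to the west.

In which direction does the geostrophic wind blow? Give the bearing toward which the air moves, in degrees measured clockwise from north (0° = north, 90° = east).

The pressure-gradient force points toward the west (bearing 270°).
Geostrophic balance: in the Southern Hemisphere the Coriolis force deflects motion to the left, so the geostrophic wind blows 90° to the left of the pressure-gradient force (low pressure on the right).
Rotating 270° by 90° counterclockwise gives 180° — the wind blows toward the south.

180°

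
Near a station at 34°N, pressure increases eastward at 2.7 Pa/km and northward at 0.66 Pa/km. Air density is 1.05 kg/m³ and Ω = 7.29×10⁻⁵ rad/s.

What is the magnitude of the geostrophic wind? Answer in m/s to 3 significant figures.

32.5 m/s

Coriolis parameter at 34°N:
f = 2Ω sin φ = 2 × 7.29×10⁻⁵ × sin 34° = 8.15×10⁻⁵ s⁻¹
Component geostrophic relations (x east, y north):
u_g = −(1/(fρ)) ∂P/∂y,  v_g = (1/(fρ)) ∂P/∂x
u_g = −(0.66×10⁻³)/(8.15×10⁻⁵ × 1.05) = −7.71 m/s;  v_g = (2.7×10⁻³)/(8.15×10⁻⁵ × 1.05) = 31.5 m/s
|V_g| = √(u_g² + v_g²) = 32.5 m/s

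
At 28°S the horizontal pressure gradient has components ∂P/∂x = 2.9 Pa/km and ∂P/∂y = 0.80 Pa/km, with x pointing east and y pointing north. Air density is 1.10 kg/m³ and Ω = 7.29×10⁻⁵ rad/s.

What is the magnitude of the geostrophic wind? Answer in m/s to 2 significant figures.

Coriolis parameter at 28°S:
f = 2Ω sin φ = 2 × 7.29×10⁻⁵ × sin 28° = 6.84×10⁻⁵ s⁻¹
In the Southern Hemisphere f is negative: f = −6.84×10⁻⁵ s⁻¹.
Component geostrophic relations (x east, y north):
u_g = −(1/(fρ)) ∂P/∂y,  v_g = (1/(fρ)) ∂P/∂x
u_g = −(0.80×10⁻³)/(−6.84×10⁻⁵ × 1.10) = 10.6 m/s;  v_g = (2.9×10⁻³)/(−6.84×10⁻⁵ × 1.10) = −38.5 m/s
|V_g| = √(u_g² + v_g²) = 40.0 m/s

40 m/s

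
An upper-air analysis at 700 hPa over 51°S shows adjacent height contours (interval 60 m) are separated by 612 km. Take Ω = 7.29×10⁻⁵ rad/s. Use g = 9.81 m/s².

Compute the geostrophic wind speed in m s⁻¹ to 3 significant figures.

Coriolis parameter at 51°S:
f = 2Ω sin φ = 2 × 7.29×10⁻⁵ × sin 51° = 1.13×10⁻⁴ s⁻¹
Height gradient: |∂Z/∂n| = 60 m / 612000 m = 9.80×10⁻⁵
On a pressure surface, geostrophic balance gives V_g = (g/f)|∂Z/∂n|:
V_g = 9.81 × 9.80×10⁻⁵ / 1.13×10⁻⁴ = 8.49 m/s

8.49 m s⁻¹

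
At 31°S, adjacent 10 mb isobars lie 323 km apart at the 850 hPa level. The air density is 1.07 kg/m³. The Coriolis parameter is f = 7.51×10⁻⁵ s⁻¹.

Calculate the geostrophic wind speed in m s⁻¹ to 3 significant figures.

Pressure gradient: |∂P/∂n| = 1000 Pa / 323000 m = 3.10×10⁻³ Pa/m
Geostrophic balance (pressure-gradient force = Coriolis force):
V_g = (1/(fρ)) |∂P/∂n| = 3.10×10⁻³ / (7.51×10⁻⁵ × 1.07) = 38.5 m/s

38.5 m s⁻¹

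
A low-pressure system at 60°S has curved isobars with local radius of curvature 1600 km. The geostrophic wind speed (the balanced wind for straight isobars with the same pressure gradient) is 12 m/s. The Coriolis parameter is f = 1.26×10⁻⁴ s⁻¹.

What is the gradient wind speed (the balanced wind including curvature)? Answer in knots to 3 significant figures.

22.1 knots

Around a low, centrifugal force acts outward with Coriolis, so pressure-gradient force balances both:
(1/ρ)|∂P/∂n| = fV + V²/R  →  V² + fR·V − fR·V_g = 0
With fR = 1.26×10⁻⁴ × 1600×10³ m = 202 m/s:
V = [−fR + √((fR)² + 4 fR V_g)]/2 = [−202 + √(202² + 4×202×12)]/2 = 11.4 m/s
Subgeostrophic (V < V_g = 12 m/s), as expected around a low.
Converting: 11.4 m/s × 1.944 = 22.1 knots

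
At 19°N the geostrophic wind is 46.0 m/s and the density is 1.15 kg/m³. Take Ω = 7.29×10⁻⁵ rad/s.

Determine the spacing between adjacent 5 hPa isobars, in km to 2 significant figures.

200 km

Coriolis parameter at 19°N:
f = 2Ω sin φ = 2 × 7.29×10⁻⁵ × sin 19° = 4.75×10⁻⁵ s⁻¹
Geostrophic balance rearranged: |∂P/∂n| = f ρ V_g
|∂P/∂n| = 4.75×10⁻⁵ × 1.15 × 46.0 = 2.51×10⁻³ Pa/m
Isobar spacing: Δn = ΔP/|∂P/∂n| = 500 Pa / 2.51×10⁻³ Pa/m = 199120 m ≈ 200 km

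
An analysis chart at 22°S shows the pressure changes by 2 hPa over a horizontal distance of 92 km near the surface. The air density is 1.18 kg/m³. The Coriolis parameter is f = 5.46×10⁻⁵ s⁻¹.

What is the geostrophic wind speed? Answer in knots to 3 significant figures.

65.6 knots

Pressure gradient: |∂P/∂n| = 200 Pa / 92000 m = 2.17×10⁻³ Pa/m
Geostrophic balance (pressure-gradient force = Coriolis force):
V_g = (1/(fρ)) |∂P/∂n| = 2.17×10⁻³ / (5.46×10⁻⁵ × 1.18) = 33.7 m/s
Converting: 33.7 m/s × 1.944 = 65.6 knots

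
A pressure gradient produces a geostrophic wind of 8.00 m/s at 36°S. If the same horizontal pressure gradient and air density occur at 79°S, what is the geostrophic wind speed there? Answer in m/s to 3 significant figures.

With the same pressure gradient and density, V_g ∝ 1/f ∝ 1/sin φ.
V₂ = V₁ · sin φ₁ / sin φ₂ = 8.00 × sin 36° / sin 79°
V₂ = 8.00 × 0.5878/0.9816 = 4.79 m/s

4.79 m/s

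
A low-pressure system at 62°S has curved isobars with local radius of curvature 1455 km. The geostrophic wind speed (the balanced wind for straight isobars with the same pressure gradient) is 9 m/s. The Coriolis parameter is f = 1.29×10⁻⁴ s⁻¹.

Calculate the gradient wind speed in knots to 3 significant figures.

Around a low, centrifugal force acts outward with Coriolis, so pressure-gradient force balances both:
(1/ρ)|∂P/∂n| = fV + V²/R  →  V² + fR·V − fR·V_g = 0
With fR = 1.29×10⁻⁴ × 1455×10³ m = 188 m/s:
V = [−fR + √((fR)² + 4 fR V_g)]/2 = [−188 + √(188² + 4×188×9)]/2 = 8.61 m/s
Subgeostrophic (V < V_g = 9 m/s), as expected around a low.
Converting: 8.61 m/s × 1.944 = 16.7 knots

16.7 knots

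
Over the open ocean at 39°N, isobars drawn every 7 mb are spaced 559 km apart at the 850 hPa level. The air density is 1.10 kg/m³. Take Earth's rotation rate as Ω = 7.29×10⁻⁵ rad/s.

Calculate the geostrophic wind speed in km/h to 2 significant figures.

45 km/h

Coriolis parameter at 39°N:
f = 2Ω sin φ = 2 × 7.29×10⁻⁵ × sin 39° = 9.18×10⁻⁵ s⁻¹
Pressure gradient: |∂P/∂n| = 700 Pa / 559000 m = 1.25×10⁻³ Pa/m
Geostrophic balance (pressure-gradient force = Coriolis force):
V_g = (1/(fρ)) |∂P/∂n| = 1.25×10⁻³ / (9.18×10⁻⁵ × 1.10) = 12.4 m/s
Converting: 12.4 m/s × 3.6 = 45 km/h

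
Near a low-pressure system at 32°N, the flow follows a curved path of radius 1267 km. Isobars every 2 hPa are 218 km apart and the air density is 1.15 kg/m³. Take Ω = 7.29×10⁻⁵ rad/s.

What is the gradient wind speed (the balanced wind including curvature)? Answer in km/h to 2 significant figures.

34 km/h

Coriolis parameter at 32°N:
f = 2Ω sin φ = 2 × 7.29×10⁻⁵ × sin 32° = 7.73×10⁻⁵ s⁻¹
Pressure gradient: |∂P/∂n| = 200 Pa / 218000 m = 9.17×10⁻⁴ Pa/m
Geostrophic speed: V_g = |∂P/∂n|/(fρ) = 9.17×10⁻⁴/(7.73×10⁻⁵ × 1.15) = 10.3 m/s
Around a low, centrifugal force acts outward with Coriolis, so pressure-gradient force balances both:
(1/ρ)|∂P/∂n| = fV + V²/R  →  V² + fR·V − fR·V_g = 0
With fR = 7.73×10⁻⁵ × 1267×10³ m = 97.9 m/s:
V = [−fR + √((fR)² + 4 fR V_g)]/2 = [−97.9 + √(97.9² + 4×97.9×10.3)]/2 = 9.42 m/s
Subgeostrophic (V < V_g = 10.3 m/s), as expected around a low.
Converting: 9.42 m/s × 3.6 = 34 km/h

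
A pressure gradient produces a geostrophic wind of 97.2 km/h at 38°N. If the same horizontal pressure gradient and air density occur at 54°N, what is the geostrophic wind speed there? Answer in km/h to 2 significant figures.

With the same pressure gradient and density, V_g ∝ 1/f ∝ 1/sin φ.
V₂ = V₁ · sin φ₁ / sin φ₂ = 97.2 × sin 38° / sin 54°
V₂ = 97.2 × 0.6157/0.8090 = 74 km/h

74 km/h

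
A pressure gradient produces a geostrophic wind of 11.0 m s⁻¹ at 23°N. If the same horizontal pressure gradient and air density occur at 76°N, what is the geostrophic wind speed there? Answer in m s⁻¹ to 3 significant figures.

4.43 m s⁻¹

With the same pressure gradient and density, V_g ∝ 1/f ∝ 1/sin φ.
V₂ = V₁ · sin φ₁ / sin φ₂ = 11.0 × sin 23° / sin 76°
V₂ = 11.0 × 0.3907/0.9703 = 4.43 m s⁻¹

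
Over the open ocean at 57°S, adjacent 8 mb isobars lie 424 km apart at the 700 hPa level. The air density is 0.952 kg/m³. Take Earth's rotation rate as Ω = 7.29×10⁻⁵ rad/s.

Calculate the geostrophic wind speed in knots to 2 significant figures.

Coriolis parameter at 57°S:
f = 2Ω sin φ = 2 × 7.29×10⁻⁵ × sin 57° = 1.22×10⁻⁴ s⁻¹
Pressure gradient: |∂P/∂n| = 800 Pa / 424000 m = 1.89×10⁻³ Pa/m
Geostrophic balance (pressure-gradient force = Coriolis force):
V_g = (1/(fρ)) |∂P/∂n| = 1.89×10⁻³ / (1.22×10⁻⁴ × 0.952) = 16.2 m/s
Converting: 16.2 m/s × 1.944 = 32 knots

32 knots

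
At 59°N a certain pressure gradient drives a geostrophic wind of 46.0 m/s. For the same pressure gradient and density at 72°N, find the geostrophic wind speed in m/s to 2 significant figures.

With the same pressure gradient and density, V_g ∝ 1/f ∝ 1/sin φ.
V₂ = V₁ · sin φ₁ / sin φ₂ = 46.0 × sin 59° / sin 72°
V₂ = 46.0 × 0.8572/0.9511 = 41 m/s

41 m/s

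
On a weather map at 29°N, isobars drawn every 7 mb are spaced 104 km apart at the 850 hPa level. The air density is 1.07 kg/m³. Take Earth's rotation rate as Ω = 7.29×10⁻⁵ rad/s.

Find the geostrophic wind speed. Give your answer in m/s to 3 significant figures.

Coriolis parameter at 29°N:
f = 2Ω sin φ = 2 × 7.29×10⁻⁵ × sin 29° = 7.07×10⁻⁵ s⁻¹
Pressure gradient: |∂P/∂n| = 700 Pa / 104000 m = 6.73×10⁻³ Pa/m
Geostrophic balance (pressure-gradient force = Coriolis force):
V_g = (1/(fρ)) |∂P/∂n| = 6.73×10⁻³ / (7.07×10⁻⁵ × 1.07) = 89.0 m/s

89.0 m/s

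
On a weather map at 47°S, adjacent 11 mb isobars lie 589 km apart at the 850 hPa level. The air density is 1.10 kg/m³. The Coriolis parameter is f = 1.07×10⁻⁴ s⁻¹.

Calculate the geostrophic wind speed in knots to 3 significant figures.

Pressure gradient: |∂P/∂n| = 1100 Pa / 589000 m = 1.87×10⁻³ Pa/m
Geostrophic balance (pressure-gradient force = Coriolis force):
V_g = (1/(fρ)) |∂P/∂n| = 1.87×10⁻³ / (1.07×10⁻⁴ × 1.10) = 15.9 m/s
Converting: 15.9 m/s × 1.944 = 30.8 knots

30.8 knots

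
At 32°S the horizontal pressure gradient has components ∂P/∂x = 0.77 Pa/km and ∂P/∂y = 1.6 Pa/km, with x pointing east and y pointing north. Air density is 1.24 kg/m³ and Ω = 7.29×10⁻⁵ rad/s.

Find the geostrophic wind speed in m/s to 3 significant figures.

Coriolis parameter at 32°S:
f = 2Ω sin φ = 2 × 7.29×10⁻⁵ × sin 32° = 7.73×10⁻⁵ s⁻¹
In the Southern Hemisphere f is negative: f = −7.73×10⁻⁵ s⁻¹.
Component geostrophic relations (x east, y north):
u_g = −(1/(fρ)) ∂P/∂y,  v_g = (1/(fρ)) ∂P/∂x
u_g = −(1.6×10⁻³)/(−7.73×10⁻⁵ × 1.24) = 16.7 m/s;  v_g = (0.77×10⁻³)/(−7.73×10⁻⁵ × 1.24) = −8.04 m/s
|V_g| = √(u_g² + v_g²) = 18.5 m/s

18.5 m/s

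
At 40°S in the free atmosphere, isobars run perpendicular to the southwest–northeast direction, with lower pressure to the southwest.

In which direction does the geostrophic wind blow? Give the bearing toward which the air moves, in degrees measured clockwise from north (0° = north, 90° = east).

The pressure-gradient force points toward the southwest (bearing 225°).
Geostrophic balance: in the Southern Hemisphere the Coriolis force deflects motion to the left, so the geostrophic wind blows 90° to the left of the pressure-gradient force (low pressure on the right).
Rotating 225° by 90° counterclockwise gives 135° — the wind blows toward the southeast.

135°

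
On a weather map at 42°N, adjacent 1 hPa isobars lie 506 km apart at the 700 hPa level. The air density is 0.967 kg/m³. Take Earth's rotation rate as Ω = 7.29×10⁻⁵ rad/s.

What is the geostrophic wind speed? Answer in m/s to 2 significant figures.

Coriolis parameter at 42°N:
f = 2Ω sin φ = 2 × 7.29×10⁻⁵ × sin 42° = 9.76×10⁻⁵ s⁻¹
Pressure gradient: |∂P/∂n| = 100 Pa / 506000 m = 1.98×10⁻⁴ Pa/m
Geostrophic balance (pressure-gradient force = Coriolis force):
V_g = (1/(fρ)) |∂P/∂n| = 1.98×10⁻⁴ / (9.76×10⁻⁵ × 0.967) = 2.09 m/s

2.1 m/s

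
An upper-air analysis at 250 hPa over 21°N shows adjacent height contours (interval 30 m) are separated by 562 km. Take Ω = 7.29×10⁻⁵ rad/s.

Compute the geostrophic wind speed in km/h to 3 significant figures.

Coriolis parameter at 21°N:
f = 2Ω sin φ = 2 × 7.29×10⁻⁵ × sin 21° = 5.23×10⁻⁵ s⁻¹
Height gradient: |∂Z/∂n| = 30 m / 562000 m = 5.34×10⁻⁵
On a pressure surface, geostrophic balance gives V_g = (g/f)|∂Z/∂n|:
V_g = 9.81 × 5.34×10⁻⁵ / 5.23×10⁻⁵ = 10.0 m/s
Converting: 10.0 m/s × 3.6 = 36.1 km/h

36.1 km/h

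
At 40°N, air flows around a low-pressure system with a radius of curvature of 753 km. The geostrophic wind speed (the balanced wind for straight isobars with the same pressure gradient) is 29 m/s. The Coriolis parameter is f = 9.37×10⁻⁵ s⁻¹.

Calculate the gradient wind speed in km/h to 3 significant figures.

79.5 km/h

Around a low, centrifugal force acts outward with Coriolis, so pressure-gradient force balances both:
(1/ρ)|∂P/∂n| = fV + V²/R  →  V² + fR·V − fR·V_g = 0
With fR = 9.37×10⁻⁵ × 753×10³ m = 70.6 m/s:
V = [−fR + √((fR)² + 4 fR V_g)]/2 = [−70.6 + √(70.6² + 4×70.6×29)]/2 = 22.1 m/s
Subgeostrophic (V < V_g = 29 m/s), as expected around a low.
Converting: 22.1 m/s × 3.6 = 79.5 km/h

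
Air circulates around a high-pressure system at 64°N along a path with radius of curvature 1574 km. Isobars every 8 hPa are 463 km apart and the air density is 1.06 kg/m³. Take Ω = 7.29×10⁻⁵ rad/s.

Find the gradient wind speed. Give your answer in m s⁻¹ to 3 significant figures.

Coriolis parameter at 64°N:
f = 2Ω sin φ = 2 × 7.29×10⁻⁵ × sin 64° = 1.31×10⁻⁴ s⁻¹
Pressure gradient: |∂P/∂n| = 800 Pa / 463000 m = 1.73×10⁻³ Pa/m
Geostrophic speed: V_g = |∂P/∂n|/(fρ) = 1.73×10⁻³/(1.31×10⁻⁴ × 1.06) = 12.4 m/s
Around a high, pressure-gradient force acts outward with centrifugal, so Coriolis balances both:
fV = (1/ρ)|∂P/∂n| + V²/R  →  V² − fR·V + fR·V_g = 0
With fR = 1.31×10⁻⁴ × 1574×10³ m = 206 m/s:
V = [fR − √((fR)² − 4 fR V_g)]/2 = [206 − √(206² − 4×206×12.4)]/2 = 13.3 m/s
Supergeostrophic (V > V_g = 12.4 m/s), as expected around a high.

13.3 m s⁻¹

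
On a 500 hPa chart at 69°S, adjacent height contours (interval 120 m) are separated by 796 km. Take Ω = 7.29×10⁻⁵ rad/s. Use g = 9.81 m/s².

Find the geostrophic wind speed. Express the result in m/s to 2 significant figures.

Coriolis parameter at 69°S:
f = 2Ω sin φ = 2 × 7.29×10⁻⁵ × sin 69° = 1.36×10⁻⁴ s⁻¹
Height gradient: |∂Z/∂n| = 120 m / 796000 m = 1.51×10⁻⁴
On a pressure surface, geostrophic balance gives V_g = (g/f)|∂Z/∂n|:
V_g = 9.81 × 1.51×10⁻⁴ / 1.36×10⁻⁴ = 10.9 m/s

11 m/s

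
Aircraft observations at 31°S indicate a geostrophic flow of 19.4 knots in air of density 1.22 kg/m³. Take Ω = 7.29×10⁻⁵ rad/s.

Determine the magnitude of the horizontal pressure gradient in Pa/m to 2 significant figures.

9.1×10⁻⁴ Pa/m

Coriolis parameter at 31°S:
f = 2Ω sin φ = 2 × 7.29×10⁻⁵ × sin 31° = 7.51×10⁻⁵ s⁻¹
Wind speed in SI: 19.4 knots = 9.98 m/s
Geostrophic balance rearranged: |∂P/∂n| = f ρ V_g
|∂P/∂n| = 7.51×10⁻⁵ × 1.22 × 9.98 = 9.14×10⁻⁴ Pa/m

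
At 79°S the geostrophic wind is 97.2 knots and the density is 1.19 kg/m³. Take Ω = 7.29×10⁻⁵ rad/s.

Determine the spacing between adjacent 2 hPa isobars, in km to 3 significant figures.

23.5 km

Coriolis parameter at 79°S:
f = 2Ω sin φ = 2 × 7.29×10⁻⁵ × sin 79° = 1.43×10⁻⁴ s⁻¹
Wind speed in SI: 97.2 knots = 50.0 m/s
Geostrophic balance rearranged: |∂P/∂n| = f ρ V_g
|∂P/∂n| = 1.43×10⁻⁴ × 1.19 × 50.0 = 8.52×10⁻³ Pa/m
Isobar spacing: Δn = ΔP/|∂P/∂n| = 200 Pa / 8.52×10⁻³ Pa/m = 23484 m ≈ 23.5 km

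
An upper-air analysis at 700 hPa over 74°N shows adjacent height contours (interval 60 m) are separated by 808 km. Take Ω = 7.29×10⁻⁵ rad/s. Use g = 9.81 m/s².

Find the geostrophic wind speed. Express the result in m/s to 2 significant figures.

5.2 m/s

Coriolis parameter at 74°N:
f = 2Ω sin φ = 2 × 7.29×10⁻⁵ × sin 74° = 1.40×10⁻⁴ s⁻¹
Height gradient: |∂Z/∂n| = 60 m / 808000 m = 7.43×10⁻⁵
On a pressure surface, geostrophic balance gives V_g = (g/f)|∂Z/∂n|:
V_g = 9.81 × 7.43×10⁻⁵ / 1.40×10⁻⁴ = 5.20 m/s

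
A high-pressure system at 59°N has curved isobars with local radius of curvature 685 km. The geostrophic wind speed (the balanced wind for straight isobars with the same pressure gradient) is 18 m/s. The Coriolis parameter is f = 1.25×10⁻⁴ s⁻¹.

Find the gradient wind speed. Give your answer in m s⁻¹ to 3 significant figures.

Around a high, pressure-gradient force acts outward with centrifugal, so Coriolis balances both:
fV = (1/ρ)|∂P/∂n| + V²/R  →  V² − fR·V + fR·V_g = 0
With fR = 1.25×10⁻⁴ × 685×10³ m = 85.6 m/s:
V = [fR − √((fR)² − 4 fR V_g)]/2 = [85.6 − √(85.6² − 4×85.6×18)]/2 = 25.7 m/s
Supergeostrophic (V > V_g = 18 m/s), as expected around a high.

25.7 m s⁻¹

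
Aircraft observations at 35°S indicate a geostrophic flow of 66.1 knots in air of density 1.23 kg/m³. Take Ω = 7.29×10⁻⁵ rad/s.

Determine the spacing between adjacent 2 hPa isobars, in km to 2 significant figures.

Coriolis parameter at 35°S:
f = 2Ω sin φ = 2 × 7.29×10⁻⁵ × sin 35° = 8.36×10⁻⁵ s⁻¹
Wind speed in SI: 66.1 knots = 34.0 m/s
Geostrophic balance rearranged: |∂P/∂n| = f ρ V_g
|∂P/∂n| = 8.36×10⁻⁵ × 1.23 × 34.0 = 3.50×10⁻³ Pa/m
Isobar spacing: Δn = ΔP/|∂P/∂n| = 200 Pa / 3.50×10⁻³ Pa/m = 57179 m ≈ 57 km

57 km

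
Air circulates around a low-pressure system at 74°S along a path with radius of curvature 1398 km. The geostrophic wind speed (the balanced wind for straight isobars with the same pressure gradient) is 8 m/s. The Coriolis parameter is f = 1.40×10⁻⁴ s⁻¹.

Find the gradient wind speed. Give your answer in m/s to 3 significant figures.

Around a low, centrifugal force acts outward with Coriolis, so pressure-gradient force balances both:
(1/ρ)|∂P/∂n| = fV + V²/R  →  V² + fR·V − fR·V_g = 0
With fR = 1.40×10⁻⁴ × 1398×10³ m = 196 m/s:
V = [−fR + √((fR)² + 4 fR V_g)]/2 = [−196 + √(196² + 4×196×8)]/2 = 7.7 m/s
Subgeostrophic (V < V_g = 8 m/s), as expected around a low.

7.70 m/s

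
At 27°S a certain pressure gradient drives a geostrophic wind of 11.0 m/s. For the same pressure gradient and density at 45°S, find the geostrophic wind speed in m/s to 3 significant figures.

With the same pressure gradient and density, V_g ∝ 1/f ∝ 1/sin φ.
V₂ = V₁ · sin φ₁ / sin φ₂ = 11.0 × sin 27° / sin 45°
V₂ = 11.0 × 0.4540/0.7071 = 7.06 m/s

7.06 m/s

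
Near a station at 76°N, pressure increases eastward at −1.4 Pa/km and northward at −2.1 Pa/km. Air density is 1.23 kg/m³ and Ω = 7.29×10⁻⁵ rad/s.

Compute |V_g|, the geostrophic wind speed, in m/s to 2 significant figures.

Coriolis parameter at 76°N:
f = 2Ω sin φ = 2 × 7.29×10⁻⁵ × sin 76° = 1.41×10⁻⁴ s⁻¹
Component geostrophic relations (x east, y north):
u_g = −(1/(fρ)) ∂P/∂y,  v_g = (1/(fρ)) ∂P/∂x
u_g = −(−2.1×10⁻³)/(1.41×10⁻⁴ × 1.23) = 12.1 m/s;  v_g = (−1.4×10⁻³)/(1.41×10⁻⁴ × 1.23) = −8.05 m/s
|V_g| = √(u_g² + v_g²) = 14.5 m/s

15 m/s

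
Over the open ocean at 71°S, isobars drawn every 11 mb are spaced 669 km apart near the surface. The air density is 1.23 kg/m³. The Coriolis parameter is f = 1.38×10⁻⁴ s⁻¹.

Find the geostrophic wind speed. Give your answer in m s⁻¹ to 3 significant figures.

Pressure gradient: |∂P/∂n| = 1100 Pa / 669000 m = 1.64×10⁻³ Pa/m
Geostrophic balance (pressure-gradient force = Coriolis force):
V_g = (1/(fρ)) |∂P/∂n| = 1.64×10⁻³ / (1.38×10⁻⁴ × 1.23) = 9.69 m/s

9.69 m s⁻¹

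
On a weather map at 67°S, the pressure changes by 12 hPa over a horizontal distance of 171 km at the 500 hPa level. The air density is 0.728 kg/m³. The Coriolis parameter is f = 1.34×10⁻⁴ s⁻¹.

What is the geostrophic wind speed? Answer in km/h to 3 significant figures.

259 km/h

Pressure gradient: |∂P/∂n| = 1200 Pa / 171000 m = 7.02×10⁻³ Pa/m
Geostrophic balance (pressure-gradient force = Coriolis force):
V_g = (1/(fρ)) |∂P/∂n| = 7.02×10⁻³ / (1.34×10⁻⁴ × 0.728) = 71.9 m/s
Converting: 71.9 m/s × 3.6 = 259 km/h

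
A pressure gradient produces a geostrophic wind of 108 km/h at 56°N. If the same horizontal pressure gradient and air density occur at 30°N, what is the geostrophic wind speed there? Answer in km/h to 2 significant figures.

180 km/h

With the same pressure gradient and density, V_g ∝ 1/f ∝ 1/sin φ.
V₂ = V₁ · sin φ₁ / sin φ₂ = 108 × sin 56° / sin 30°
V₂ = 108 × 0.8290/0.5000 = 180 km/h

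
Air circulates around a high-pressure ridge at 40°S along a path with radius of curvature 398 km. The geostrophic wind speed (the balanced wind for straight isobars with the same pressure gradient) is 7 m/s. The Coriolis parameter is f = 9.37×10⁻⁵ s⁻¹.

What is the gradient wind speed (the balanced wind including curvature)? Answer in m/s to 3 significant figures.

Around a high, pressure-gradient force acts outward with centrifugal, so Coriolis balances both:
fV = (1/ρ)|∂P/∂n| + V²/R  →  V² − fR·V + fR·V_g = 0
With fR = 9.37×10⁻⁵ × 398×10³ m = 37.3 m/s:
V = [fR − √((fR)² − 4 fR V_g)]/2 = [37.3 − √(37.3² − 4×37.3×7)]/2 = 9.34 m/s
Supergeostrophic (V > V_g = 7 m/s), as expected around a high.

9.34 m/s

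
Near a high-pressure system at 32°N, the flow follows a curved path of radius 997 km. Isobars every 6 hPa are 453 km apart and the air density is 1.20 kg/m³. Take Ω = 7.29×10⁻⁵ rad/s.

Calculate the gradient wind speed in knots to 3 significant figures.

36.8 knots

Coriolis parameter at 32°N:
f = 2Ω sin φ = 2 × 7.29×10⁻⁵ × sin 32° = 7.73×10⁻⁵ s⁻¹
Pressure gradient: |∂P/∂n| = 600 Pa / 453000 m = 1.32×10⁻³ Pa/m
Geostrophic speed: V_g = |∂P/∂n|/(fρ) = 1.32×10⁻³/(7.73×10⁻⁵ × 1.20) = 14.3 m/s
Around a high, pressure-gradient force acts outward with centrifugal, so Coriolis balances both:
fV = (1/ρ)|∂P/∂n| + V²/R  →  V² − fR·V + fR·V_g = 0
With fR = 7.73×10⁻⁵ × 997×10³ m = 77.0 m/s:
V = [fR − √((fR)² − 4 fR V_g)]/2 = [77.0 − √(77.0² − 4×77.0×14.3)]/2 = 18.9 m/s
Supergeostrophic (V > V_g = 14.3 m/s), as expected around a high.
Converting: 18.9 m/s × 1.944 = 36.8 knots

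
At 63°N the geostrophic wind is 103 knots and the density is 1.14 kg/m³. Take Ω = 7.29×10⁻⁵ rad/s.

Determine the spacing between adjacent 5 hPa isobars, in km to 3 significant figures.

63.7 km

Coriolis parameter at 63°N:
f = 2Ω sin φ = 2 × 7.29×10⁻⁵ × sin 63° = 1.30×10⁻⁴ s⁻¹
Wind speed in SI: 103 knots = 53.0 m/s
Geostrophic balance rearranged: |∂P/∂n| = f ρ V_g
|∂P/∂n| = 1.30×10⁻⁴ × 1.14 × 53.0 = 7.85×10⁻³ Pa/m
Isobar spacing: Δn = ΔP/|∂P/∂n| = 500 Pa / 7.85×10⁻³ Pa/m = 63716 m ≈ 63.7 km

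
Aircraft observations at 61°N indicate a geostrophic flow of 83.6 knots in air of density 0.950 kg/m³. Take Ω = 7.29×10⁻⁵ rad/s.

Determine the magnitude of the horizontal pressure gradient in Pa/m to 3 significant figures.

Coriolis parameter at 61°N:
f = 2Ω sin φ = 2 × 7.29×10⁻⁵ × sin 61° = 1.28×10⁻⁴ s⁻¹
Wind speed in SI: 83.6 knots = 43.0 m/s
Geostrophic balance rearranged: |∂P/∂n| = f ρ V_g
|∂P/∂n| = 1.28×10⁻⁴ × 0.950 × 43.0 = 5.21×10⁻³ Pa/m

5.21×10⁻³ Pa/m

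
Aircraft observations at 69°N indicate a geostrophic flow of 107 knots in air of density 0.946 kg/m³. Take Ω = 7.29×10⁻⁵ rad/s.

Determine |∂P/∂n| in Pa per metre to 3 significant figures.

7.09×10⁻³ Pa/m

Coriolis parameter at 69°N:
f = 2Ω sin φ = 2 × 7.29×10⁻⁵ × sin 69° = 1.36×10⁻⁴ s⁻¹
Wind speed in SI: 107 knots = 55.0 m/s
Geostrophic balance rearranged: |∂P/∂n| = f ρ V_g
|∂P/∂n| = 1.36×10⁻⁴ × 0.946 × 55.0 = 7.09×10⁻³ Pa/m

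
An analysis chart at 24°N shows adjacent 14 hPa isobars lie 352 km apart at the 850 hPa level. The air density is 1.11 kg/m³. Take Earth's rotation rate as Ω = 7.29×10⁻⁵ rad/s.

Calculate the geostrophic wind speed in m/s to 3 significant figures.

Coriolis parameter at 24°N:
f = 2Ω sin φ = 2 × 7.29×10⁻⁵ × sin 24° = 5.93×10⁻⁵ s⁻¹
Pressure gradient: |∂P/∂n| = 1400 Pa / 352000 m = 3.98×10⁻³ Pa/m
Geostrophic balance (pressure-gradient force = Coriolis force):
V_g = (1/(fρ)) |∂P/∂n| = 3.98×10⁻³ / (5.93×10⁻⁵ × 1.11) = 60.4 m/s

60.4 m/s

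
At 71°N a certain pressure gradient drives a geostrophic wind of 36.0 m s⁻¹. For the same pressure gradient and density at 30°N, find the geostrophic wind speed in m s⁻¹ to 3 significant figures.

With the same pressure gradient and density, V_g ∝ 1/f ∝ 1/sin φ.
V₂ = V₁ · sin φ₁ / sin φ₂ = 36.0 × sin 71° / sin 30°
V₂ = 36.0 × 0.9455/0.5000 = 68.1 m s⁻¹

68.1 m s⁻¹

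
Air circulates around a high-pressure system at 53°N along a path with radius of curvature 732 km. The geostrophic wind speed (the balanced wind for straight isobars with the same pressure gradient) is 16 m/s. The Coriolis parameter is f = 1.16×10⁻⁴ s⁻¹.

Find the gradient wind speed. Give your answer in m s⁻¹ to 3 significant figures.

21.4 m s⁻¹

Around a high, pressure-gradient force acts outward with centrifugal, so Coriolis balances both:
fV = (1/ρ)|∂P/∂n| + V²/R  →  V² − fR·V + fR·V_g = 0
With fR = 1.16×10⁻⁴ × 732×10³ m = 84.9 m/s:
V = [fR − √((fR)² − 4 fR V_g)]/2 = [84.9 − √(84.9² − 4×84.9×16)]/2 = 21.4 m/s
Supergeostrophic (V > V_g = 16 m/s), as expected around a high.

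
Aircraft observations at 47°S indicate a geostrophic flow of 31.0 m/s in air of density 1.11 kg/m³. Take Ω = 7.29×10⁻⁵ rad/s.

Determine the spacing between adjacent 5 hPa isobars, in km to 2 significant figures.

140 km

Coriolis parameter at 47°S:
f = 2Ω sin φ = 2 × 7.29×10⁻⁵ × sin 47° = 1.07×10⁻⁴ s⁻¹
Geostrophic balance rearranged: |∂P/∂n| = f ρ V_g
|∂P/∂n| = 1.07×10⁻⁴ × 1.11 × 31.0 = 3.67×10⁻³ Pa/m
Isobar spacing: Δn = ΔP/|∂P/∂n| = 500 Pa / 3.67×10⁻³ Pa/m = 136270 m ≈ 140 km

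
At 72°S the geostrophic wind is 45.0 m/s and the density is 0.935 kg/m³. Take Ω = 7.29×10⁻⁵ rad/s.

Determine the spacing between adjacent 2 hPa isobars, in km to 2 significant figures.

Coriolis parameter at 72°S:
f = 2Ω sin φ = 2 × 7.29×10⁻⁵ × sin 72° = 1.39×10⁻⁴ s⁻¹
Geostrophic balance rearranged: |∂P/∂n| = f ρ V_g
|∂P/∂n| = 1.39×10⁻⁴ × 0.935 × 45.0 = 5.83×10⁻³ Pa/m
Isobar spacing: Δn = ΔP/|∂P/∂n| = 200 Pa / 5.83×10⁻³ Pa/m = 34280 m ≈ 34 km

34 km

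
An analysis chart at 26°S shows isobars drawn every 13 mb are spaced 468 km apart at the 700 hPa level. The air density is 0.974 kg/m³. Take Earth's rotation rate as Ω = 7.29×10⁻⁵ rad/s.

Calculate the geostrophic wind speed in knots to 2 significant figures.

Coriolis parameter at 26°S:
f = 2Ω sin φ = 2 × 7.29×10⁻⁵ × sin 26° = 6.39×10⁻⁵ s⁻¹
Pressure gradient: |∂P/∂n| = 1300 Pa / 468000 m = 2.78×10⁻³ Pa/m
Geostrophic balance (pressure-gradient force = Coriolis force):
V_g = (1/(fρ)) |∂P/∂n| = 2.78×10⁻³ / (6.39×10⁻⁵ × 0.974) = 44.6 m/s
Converting: 44.6 m/s × 1.944 = 87 knots

87 knots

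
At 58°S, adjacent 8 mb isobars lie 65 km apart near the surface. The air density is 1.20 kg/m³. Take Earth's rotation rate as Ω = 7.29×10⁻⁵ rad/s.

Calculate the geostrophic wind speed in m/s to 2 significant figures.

83 m/s

Coriolis parameter at 58°S:
f = 2Ω sin φ = 2 × 7.29×10⁻⁵ × sin 58° = 1.24×10⁻⁴ s⁻¹
Pressure gradient: |∂P/∂n| = 800 Pa / 65000 m = 1.23×10⁻² Pa/m
Geostrophic balance (pressure-gradient force = Coriolis force):
V_g = (1/(fρ)) |∂P/∂n| = 1.23×10⁻² / (1.24×10⁻⁴ × 1.20) = 83.0 m/s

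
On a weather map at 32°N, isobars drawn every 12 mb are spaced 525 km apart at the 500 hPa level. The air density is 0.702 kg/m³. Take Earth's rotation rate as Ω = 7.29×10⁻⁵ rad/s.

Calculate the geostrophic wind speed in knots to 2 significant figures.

Coriolis parameter at 32°N:
f = 2Ω sin φ = 2 × 7.29×10⁻⁵ × sin 32° = 7.73×10⁻⁵ s⁻¹
Pressure gradient: |∂P/∂n| = 1200 Pa / 525000 m = 2.29×10⁻³ Pa/m
Geostrophic balance (pressure-gradient force = Coriolis force):
V_g = (1/(fρ)) |∂P/∂n| = 2.29×10⁻³ / (7.73×10⁻⁵ × 0.702) = 42.1 m/s
Converting: 42.1 m/s × 1.944 = 82 knots

82 knots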